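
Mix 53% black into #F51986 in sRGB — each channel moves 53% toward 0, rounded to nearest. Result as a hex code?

#730C3F

#F51986 is rgb(245, 25, 134).
Lerp each channel 53% toward 0:
  R: 245 + 0.53×(0−245) = 245 − 129.85 = 115.15 → 115
  G: 25 − 13.25 = 11.75 → 12
  B: 134 + 0.53×(0−134) = 134 − 71.02 = 62.98 → 63
rgb(115, 12, 63) = #730C3F.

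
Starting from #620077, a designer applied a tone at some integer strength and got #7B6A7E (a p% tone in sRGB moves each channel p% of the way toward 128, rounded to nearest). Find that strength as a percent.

83%

#620077 is rgb(98, 0, 119); #7B6A7E is rgb(123, 106, 126).
On the G channel (widest range): 106 ≈ 0 + (p/100)(128 − 0), so p ≈ 100×(106 − 0)/(128 − 0) = 10600/128 = 82.81.
p = 83 reproduces all three channels after rounding.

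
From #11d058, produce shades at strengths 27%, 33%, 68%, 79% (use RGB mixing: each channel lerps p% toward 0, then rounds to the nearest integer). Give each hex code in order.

#0c9840, #0b8b3b, #05431c, #042c12

#11d058 is rgb(17, 208, 88).
27%: (17 − 4.59 = 12.41→12, 208 − 56.16 = 151.84→152, 88 − 23.76 = 64.24→64) → #0c9840
33%: (17 − 5.61 = 11.39→11, 208 − 68.64 = 139.36→139, 88 − 29.04 = 58.96→59) → #0b8b3b
68%: (17 − 11.56 = 5.44→5, 208 − 141.44 = 66.56→67, 88 − 59.84 = 28.16→28) → #05431c
79%: (17 − 13.43 = 3.57→4, 208 − 164.32 = 43.68→44, 88 − 69.52 = 18.48→18) → #042c12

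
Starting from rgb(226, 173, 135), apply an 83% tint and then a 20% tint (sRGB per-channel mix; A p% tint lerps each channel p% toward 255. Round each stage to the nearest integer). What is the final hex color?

An 83% tint moves each channel 83% toward 255:
  R: 226 + 0.83×(255−226) = 226 + 24.07 = 250.07 → 250
  G: 173 + 0.83×(255−173) = 173 + 68.06 = 241.06 → 241
  B: 135 + 99.6 = 234.6 → 235
After the tint: rgb(250, 241, 235) = #FAF1EB.
Per channel, c → c + 0.2(255 − c):
  R: 250 + 1 = 251 → 251
  G: 241 + 0.2×(255−241) = 241 + 2.8 = 243.8 → 244
  B: 235 + 0.2×(255−235) = 235 + 4 = 239 → 239
rgb(251, 244, 239) = #FBF4EF.

#FBF4EF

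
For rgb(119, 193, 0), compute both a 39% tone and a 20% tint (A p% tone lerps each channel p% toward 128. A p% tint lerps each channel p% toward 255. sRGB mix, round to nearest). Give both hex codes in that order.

39% tone:
  R: 119 + 0.39×(128−119) = 119 + 3.51 = 122.51 → 123
  G: 193 + 0.39×(128−193) = 193 − 25.35 = 167.65 → 168
  B: 0 + 0.39×(128−0) = 0 + 49.92 = 49.92 → 50
  → #7ba832
20% tint:
  R: 119 + 27.2 = 146.2 → 146
  G: 193 + 0.2×(255−193) = 193 + 12.4 = 205.4 → 205
  B: 0 + 0.2×(255−0) = 0 + 51 = 51 → 51
  → #92cd33

#7ba832, #92cd33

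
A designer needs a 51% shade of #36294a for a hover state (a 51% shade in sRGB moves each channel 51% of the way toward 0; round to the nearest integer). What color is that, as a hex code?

#1a1424

#36294a is rgb(54, 41, 74).
Lerp each channel 51% toward 0:
  R: 54 − 27.54 = 26.46 → 26
  G: 41 + 0.51×(0−41) = 41 − 20.91 = 20.09 → 20
  B: 74 + 0.51×(0−74) = 74 − 37.74 = 36.26 → 36
rgb(26, 20, 36) = #1a1424.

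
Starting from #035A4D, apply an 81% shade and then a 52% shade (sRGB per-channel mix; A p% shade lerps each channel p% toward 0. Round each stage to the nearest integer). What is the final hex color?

#035A4D is rgb(3, 90, 77).
Lerp each channel 81% toward 0:
  R: 3 − 2.43 = 0.57 → 1
  G: 90 + 0.81×(0−90) = 90 − 72.9 = 17.1 → 17
  B: 77 + 0.81×(0−77) = 77 − 62.37 = 14.63 → 15
After the shade: rgb(1, 17, 15) = #01110F.
Per channel, c → c + 0.52(0 − c):
  R: 1 − 0.52 = 0.48 → 0
  G: 17 + 0.52×(0−17) = 17 − 8.84 = 8.16 → 8
  B: 15 − 7.8 = 7.2 → 7
rgb(0, 8, 7) = #000807.

#000807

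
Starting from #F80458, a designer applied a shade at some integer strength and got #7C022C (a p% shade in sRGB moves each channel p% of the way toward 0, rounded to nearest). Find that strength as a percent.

50%

#F80458 is rgb(248, 4, 88); #7C022C is rgb(124, 2, 44).
On the R channel (widest range): 124 ≈ 248 + (p/100)(0 − 248), so p ≈ 100×(124 − 248)/(0 − 248) = -12400/-248 = 50.00.
p = 50 reproduces all three channels after rounding.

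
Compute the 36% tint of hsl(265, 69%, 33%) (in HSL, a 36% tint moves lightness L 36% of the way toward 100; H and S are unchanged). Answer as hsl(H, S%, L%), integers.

L moves 36% from 33 toward 100: 33 + 24.12 = 57.12 → 57.
H and S are unchanged.

hsl(265, 69%, 57%)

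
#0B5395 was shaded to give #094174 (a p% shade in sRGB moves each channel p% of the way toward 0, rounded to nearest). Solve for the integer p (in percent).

#0B5395 is rgb(11, 83, 149); #094174 is rgb(9, 65, 116).
On the B channel (widest range): 116 ≈ 149 + (p/100)(0 − 149), so p ≈ 100×(116 − 149)/(0 − 149) = -3300/-149 = 22.15.
p = 22 reproduces all three channels after rounding.

22%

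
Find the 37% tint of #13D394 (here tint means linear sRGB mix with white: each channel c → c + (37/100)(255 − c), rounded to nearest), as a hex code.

#13D394 is rgb(19, 211, 148).
Lerp each channel 37% toward 255:
  R: 19 + 0.37×(255−19) = 19 + 87.32 = 106.32 → 106
  G: 211 + 0.37×(255−211) = 211 + 16.28 = 227.28 → 227
  B: 148 + 0.37×(255−148) = 148 + 39.59 = 187.59 → 188
rgb(106, 227, 188) = #6AE3BC.

#6AE3BC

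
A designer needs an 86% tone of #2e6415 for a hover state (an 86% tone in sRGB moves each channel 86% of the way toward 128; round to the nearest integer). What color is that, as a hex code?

#2e6415 is rgb(46, 100, 21).
Lerp each channel 86% toward 128:
  R: 46 + 70.52 = 116.52 → 117
  G: 100 + 24.08 = 124.08 → 124
  B: 21 + 0.86×(128−21) = 21 + 92.02 = 113.02 → 113
rgb(117, 124, 113) = #757c71.

#757c71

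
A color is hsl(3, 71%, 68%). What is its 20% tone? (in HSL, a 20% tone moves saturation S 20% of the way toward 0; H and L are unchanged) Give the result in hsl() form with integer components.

hsl(3, 57%, 68%)

S moves 20% from 71 toward 0: 71 − 14.2 = 56.8 → 57.
H and L are unchanged.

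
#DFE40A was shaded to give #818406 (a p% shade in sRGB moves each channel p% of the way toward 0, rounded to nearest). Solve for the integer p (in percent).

42%

#DFE40A is rgb(223, 228, 10); #818406 is rgb(129, 132, 6).
On the G channel (widest range): 132 ≈ 228 + (p/100)(0 − 228), so p ≈ 100×(132 − 228)/(0 − 228) = -9600/-228 = 42.11.
p = 42 reproduces all three channels after rounding.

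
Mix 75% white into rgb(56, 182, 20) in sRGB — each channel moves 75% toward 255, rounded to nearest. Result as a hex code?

#CDEDC4

Lerp each channel 75% toward 255:
  R: 56 + 149.25 = 205.25 → 205
  G: 182 + 54.75 = 236.75 → 237
  B: 20 + 176.25 = 196.25 → 196
rgb(205, 237, 196) = #CDEDC4.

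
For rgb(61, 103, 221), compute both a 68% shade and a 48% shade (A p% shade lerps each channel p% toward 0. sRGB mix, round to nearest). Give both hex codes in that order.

#142147, #203673

68% shade:
  R: 61 + 0.68×(0−61) = 61 − 41.48 = 19.52 → 20
  G: 103 − 70.04 = 32.96 → 33
  B: 221 − 150.28 = 70.72 → 71
  → #142147
48% shade:
  R: 61 + 0.48×(0−61) = 61 − 29.28 = 31.72 → 32
  G: 103 + 0.48×(0−103) = 103 − 49.44 = 53.56 → 54
  B: 221 + 0.48×(0−221) = 221 − 106.08 = 114.92 → 115
  → #203673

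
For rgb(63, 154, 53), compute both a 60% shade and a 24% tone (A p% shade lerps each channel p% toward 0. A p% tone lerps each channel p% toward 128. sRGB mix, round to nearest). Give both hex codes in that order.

60% shade:
  R: 63 + 0.6×(0−63) = 63 − 37.8 = 25.2 → 25
  G: 154 + 0.6×(0−154) = 154 − 92.4 = 61.6 → 62
  B: 53 + 0.6×(0−53) = 53 − 31.8 = 21.2 → 21
  → #193e15
24% tone:
  R: 63 + 15.6 = 78.6 → 79
  G: 154 + 0.24×(128−154) = 154 − 6.24 = 147.76 → 148
  B: 53 + 0.24×(128−53) = 53 + 18 = 71 → 71
  → #4f9447

#193e15, #4f9447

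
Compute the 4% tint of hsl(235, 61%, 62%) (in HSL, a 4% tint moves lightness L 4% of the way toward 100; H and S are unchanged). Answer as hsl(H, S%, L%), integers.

hsl(235, 61%, 64%)

L moves 4% from 62 toward 100: 62 + 1.52 = 63.52 → 64.
H and S are unchanged.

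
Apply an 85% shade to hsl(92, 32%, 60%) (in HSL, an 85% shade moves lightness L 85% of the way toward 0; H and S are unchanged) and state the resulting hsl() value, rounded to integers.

L moves 85% from 60 toward 0: 60 − 51 = 9 → 9.
H and S are unchanged.

hsl(92, 32%, 9%)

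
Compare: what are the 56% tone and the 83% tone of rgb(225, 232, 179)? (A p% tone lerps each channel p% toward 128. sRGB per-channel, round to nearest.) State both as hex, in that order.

#abae96, #909289

56% tone:
  R: 225 + 0.56×(128−225) = 225 − 54.32 = 170.68 → 171
  G: 232 − 58.24 = 173.76 → 174
  B: 179 + 0.56×(128−179) = 179 − 28.56 = 150.44 → 150
  → #abae96
83% tone:
  R: 225 + 0.83×(128−225) = 225 − 80.51 = 144.49 → 144
  G: 232 − 86.32 = 145.68 → 146
  B: 179 + 0.83×(128−179) = 179 − 42.33 = 136.67 → 137
  → #909289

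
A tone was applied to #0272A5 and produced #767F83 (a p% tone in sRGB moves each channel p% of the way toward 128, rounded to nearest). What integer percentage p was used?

92%

#0272A5 is rgb(2, 114, 165); #767F83 is rgb(118, 127, 131).
On the R channel (widest range): 118 ≈ 2 + (p/100)(128 − 2), so p ≈ 100×(118 − 2)/(128 − 2) = 11600/126 = 92.06.
p = 92 reproduces all three channels after rounding.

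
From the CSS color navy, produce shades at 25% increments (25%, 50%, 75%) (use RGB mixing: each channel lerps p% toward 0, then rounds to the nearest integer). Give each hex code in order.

CSS navy is rgb(0, 0, 128).
25%: (0→0, 0→0, 128 − 32 = 96→96) → #000060
50%: (0→0, 0→0, 128 − 64 = 64→64) → #000040
75%: (0→0, 0→0, 128 − 96 = 32→32) → #000020

#000060, #000040, #000020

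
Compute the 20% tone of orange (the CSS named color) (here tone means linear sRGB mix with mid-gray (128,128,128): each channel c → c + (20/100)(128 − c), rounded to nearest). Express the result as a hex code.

#E69E1A

CSS orange is rgb(255, 165, 0).
Per channel, c → c + 0.2(128 − c):
  R: 255 + 0.2×(128−255) = 255 − 25.4 = 229.6 → 230
  G: 165 + 0.2×(128−165) = 165 − 7.4 = 157.6 → 158
  B: 0 + 25.6 = 25.6 → 26
rgb(230, 158, 26) = #E69E1A.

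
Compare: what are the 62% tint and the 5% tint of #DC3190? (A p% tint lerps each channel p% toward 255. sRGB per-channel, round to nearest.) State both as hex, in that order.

#DC3190 is rgb(220, 49, 144).
62% tint:
  R: 220 + 0.62×(255−220) = 220 + 21.7 = 241.7 → 242
  G: 49 + 0.62×(255−49) = 49 + 127.72 = 176.72 → 177
  B: 144 + 0.62×(255−144) = 144 + 68.82 = 212.82 → 213
  → #F2B1D5
5% tint:
  R: 220 + 1.75 = 221.75 → 222
  G: 49 + 0.05×(255−49) = 49 + 10.3 = 59.3 → 59
  B: 144 + 0.05×(255−144) = 144 + 5.55 = 149.55 → 150
  → #DE3B96

#F2B1D5, #DE3B96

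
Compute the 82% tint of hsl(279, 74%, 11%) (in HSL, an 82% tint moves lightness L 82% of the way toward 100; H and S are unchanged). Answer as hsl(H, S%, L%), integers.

hsl(279, 74%, 84%)

L moves 82% from 11 toward 100: 11 + 72.98 = 83.98 → 84.
H and S are unchanged.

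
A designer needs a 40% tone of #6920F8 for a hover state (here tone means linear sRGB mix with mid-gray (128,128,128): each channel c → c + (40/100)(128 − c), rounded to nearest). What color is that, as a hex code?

#7246C8

#6920F8 is rgb(105, 32, 248).
Per channel, c → c + 0.4(128 − c):
  R: 105 + 9.2 = 114.2 → 114
  G: 32 + 0.4×(128−32) = 32 + 38.4 = 70.4 → 70
  B: 248 + 0.4×(128−248) = 248 − 48 = 200 → 200
rgb(114, 70, 200) = #7246C8.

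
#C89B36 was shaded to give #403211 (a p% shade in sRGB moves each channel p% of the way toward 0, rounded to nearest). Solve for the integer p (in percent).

68%

#C89B36 is rgb(200, 155, 54); #403211 is rgb(64, 50, 17).
On the R channel (widest range): 64 ≈ 200 + (p/100)(0 − 200), so p ≈ 100×(64 − 200)/(0 − 200) = -13600/-200 = 68.00.
p = 68 reproduces all three channels after rounding.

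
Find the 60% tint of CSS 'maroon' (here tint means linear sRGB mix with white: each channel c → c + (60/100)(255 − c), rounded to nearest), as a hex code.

CSS maroon is rgb(128, 0, 0).
Per channel, c → c + 0.6(255 − c):
  R: 128 + 0.6×(255−128) = 128 + 76.2 = 204.2 → 204
  G: 0 + 153 = 153 → 153
  B: 0 + 153 = 153 → 153
rgb(204, 153, 153) = #CC9999.

#CC9999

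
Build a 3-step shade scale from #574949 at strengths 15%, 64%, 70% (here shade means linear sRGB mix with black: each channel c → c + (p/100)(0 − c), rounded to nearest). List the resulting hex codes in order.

#574949 is rgb(87, 73, 73).
15%: (87 − 13.05 = 73.95→74, 73 − 10.95 = 62.05→62, 73 − 10.95 = 62.05→62) → #4A3E3E
64%: (87 − 55.68 = 31.32→31, 73 − 46.72 = 26.28→26, 73 − 46.72 = 26.28→26) → #1F1A1A
70%: (87 − 60.9 = 26.1→26, 73 − 51.1 = 21.9→22, 73 − 51.1 = 21.9→22) → #1A1616

#4A3E3E, #1F1A1A, #1A1616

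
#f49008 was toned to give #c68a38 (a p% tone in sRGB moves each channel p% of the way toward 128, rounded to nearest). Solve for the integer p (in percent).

#f49008 is rgb(244, 144, 8); #c68a38 is rgb(198, 138, 56).
On the B channel (widest range): 56 ≈ 8 + (p/100)(128 − 8), so p ≈ 100×(56 − 8)/(128 − 8) = 4800/120 = 40.00.
p = 40 reproduces all three channels after rounding.

40%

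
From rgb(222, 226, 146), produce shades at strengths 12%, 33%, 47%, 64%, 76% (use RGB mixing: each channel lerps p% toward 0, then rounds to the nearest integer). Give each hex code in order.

#C3C780, #959762, #76784D, #505135, #353623

12%: (222 − 26.64 = 195.36→195, 226 − 27.12 = 198.88→199, 146 − 17.52 = 128.48→128) → #C3C780
33%: (222 − 73.26 = 148.74→149, 226 − 74.58 = 151.42→151, 146 − 48.18 = 97.82→98) → #959762
47%: (222 − 104.34 = 117.66→118, 226 − 106.22 = 119.78→120, 146 − 68.62 = 77.38→77) → #76784D
64%: (222 − 142.08 = 79.92→80, 226 − 144.64 = 81.36→81, 146 − 93.44 = 52.56→53) → #505135
76%: (222 − 168.72 = 53.28→53, 226 − 171.76 = 54.24→54, 146 − 110.96 = 35.04→35) → #353623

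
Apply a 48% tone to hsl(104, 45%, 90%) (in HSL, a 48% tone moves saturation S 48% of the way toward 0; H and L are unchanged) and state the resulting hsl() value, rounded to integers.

hsl(104, 23%, 90%)

S moves 48% from 45 toward 0: 45 − 21.6 = 23.4 → 23.
H and L are unchanged.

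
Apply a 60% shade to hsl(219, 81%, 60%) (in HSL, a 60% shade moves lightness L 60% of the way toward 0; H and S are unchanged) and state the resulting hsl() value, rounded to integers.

hsl(219, 81%, 24%)

L moves 60% from 60 toward 0: 60 − 36 = 24 → 24.
H and S are unchanged.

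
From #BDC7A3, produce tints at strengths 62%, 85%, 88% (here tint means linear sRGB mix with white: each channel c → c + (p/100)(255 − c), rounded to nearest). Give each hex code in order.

#BDC7A3 is rgb(189, 199, 163).
62%: (189 + 40.92 = 229.92→230, 199 + 34.72 = 233.72→234, 163 + 57.04 = 220.04→220) → #E6EADC
85%: (189 + 56.1 = 245.1→245, 199 + 47.6 = 246.6→247, 163 + 78.2 = 241.2→241) → #F5F7F1
88%: (189 + 58.08 = 247.08→247, 199 + 49.28 = 248.28→248, 163 + 80.96 = 243.96→244) → #F7F8F4

#E6EADC, #F5F7F1, #F7F8F4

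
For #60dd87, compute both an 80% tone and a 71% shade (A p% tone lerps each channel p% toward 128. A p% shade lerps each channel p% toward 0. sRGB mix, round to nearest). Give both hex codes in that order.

#60dd87 is rgb(96, 221, 135).
80% tone:
  R: 96 + 0.8×(128−96) = 96 + 25.6 = 121.6 → 122
  G: 221 + 0.8×(128−221) = 221 − 74.4 = 146.6 → 147
  B: 135 + 0.8×(128−135) = 135 − 5.6 = 129.4 → 129
  → #7a9381
71% shade:
  R: 96 + 0.71×(0−96) = 96 − 68.16 = 27.84 → 28
  G: 221 − 156.91 = 64.09 → 64
  B: 135 + 0.71×(0−135) = 135 − 95.85 = 39.15 → 39
  → #1c4027

#7a9381, #1c4027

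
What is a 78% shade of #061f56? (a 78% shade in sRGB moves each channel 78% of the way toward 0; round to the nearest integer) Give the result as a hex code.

#061f56 is rgb(6, 31, 86).
A 78% shade moves each channel 78% toward 0:
  R: 6 + 0.78×(0−6) = 6 − 4.68 = 1.32 → 1
  G: 31 + 0.78×(0−31) = 31 − 24.18 = 6.82 → 7
  B: 86 − 67.08 = 18.92 → 19
rgb(1, 7, 19) = #010713.

#010713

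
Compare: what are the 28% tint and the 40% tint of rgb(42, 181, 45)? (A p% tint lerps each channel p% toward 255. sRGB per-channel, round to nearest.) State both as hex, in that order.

28% tint:
  R: 42 + 0.28×(255−42) = 42 + 59.64 = 101.64 → 102
  G: 181 + 0.28×(255−181) = 181 + 20.72 = 201.72 → 202
  B: 45 + 58.8 = 103.8 → 104
  → #66CA68
40% tint:
  R: 42 + 85.2 = 127.2 → 127
  G: 181 + 29.6 = 210.6 → 211
  B: 45 + 0.4×(255−45) = 45 + 84 = 129 → 129
  → #7FD381

#66CA68, #7FD381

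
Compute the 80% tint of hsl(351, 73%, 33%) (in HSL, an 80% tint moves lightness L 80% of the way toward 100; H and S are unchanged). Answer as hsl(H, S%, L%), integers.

L moves 80% from 33 toward 100: 33 + 53.6 = 86.6 → 87.
H and S are unchanged.

hsl(351, 73%, 87%)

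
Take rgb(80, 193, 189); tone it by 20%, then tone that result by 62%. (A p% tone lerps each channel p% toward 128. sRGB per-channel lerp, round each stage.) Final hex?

#729493

A 20% tone moves each channel 20% toward 128:
  R: 80 + 0.2×(128−80) = 80 + 9.6 = 89.6 → 90
  G: 193 + 0.2×(128−193) = 193 − 13 = 180 → 180
  B: 189 + 0.2×(128−189) = 189 − 12.2 = 176.8 → 177
After the tone: rgb(90, 180, 177) = #5AB4B1.
A 62% tone moves each channel 62% toward 128:
  R: 90 + 0.62×(128−90) = 90 + 23.56 = 113.56 → 114
  G: 180 + 0.62×(128−180) = 180 − 32.24 = 147.76 → 148
  B: 177 + 0.62×(128−177) = 177 − 30.38 = 146.62 → 147
rgb(114, 148, 147) = #729493.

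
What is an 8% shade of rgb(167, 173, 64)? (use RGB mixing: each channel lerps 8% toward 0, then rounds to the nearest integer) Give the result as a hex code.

An 8% shade moves each channel 8% toward 0:
  R: 167 − 13.36 = 153.64 → 154
  G: 173 + 0.08×(0−173) = 173 − 13.84 = 159.16 → 159
  B: 64 − 5.12 = 58.88 → 59
rgb(154, 159, 59) = #9A9F3B.

#9A9F3B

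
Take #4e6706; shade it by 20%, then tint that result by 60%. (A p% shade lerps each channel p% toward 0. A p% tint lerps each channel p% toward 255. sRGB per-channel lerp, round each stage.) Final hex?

#b2ba9b

#4e6706 is rgb(78, 103, 6).
Lerp each channel 20% toward 0:
  R: 78 + 0.2×(0−78) = 78 − 15.6 = 62.4 → 62
  G: 103 + 0.2×(0−103) = 103 − 20.6 = 82.4 → 82
  B: 6 − 1.2 = 4.8 → 5
After the shade: rgb(62, 82, 5) = #3e5205.
A 60% tint moves each channel 60% toward 255:
  R: 62 + 0.6×(255−62) = 62 + 115.8 = 177.8 → 178
  G: 82 + 103.8 = 185.8 → 186
  B: 5 + 0.6×(255−5) = 5 + 150 = 155 → 155
rgb(178, 186, 155) = #b2ba9b.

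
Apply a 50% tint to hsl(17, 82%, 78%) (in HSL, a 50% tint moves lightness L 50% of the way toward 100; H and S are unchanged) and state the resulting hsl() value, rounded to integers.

L moves 50% from 78 toward 100: 78 + 11 = 89 → 89.
H and S are unchanged.

hsl(17, 82%, 89%)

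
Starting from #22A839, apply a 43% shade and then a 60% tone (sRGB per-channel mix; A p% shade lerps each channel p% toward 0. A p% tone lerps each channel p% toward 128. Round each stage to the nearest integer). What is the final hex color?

#22A839 is rgb(34, 168, 57).
A 43% shade moves each channel 43% toward 0:
  R: 34 + 0.43×(0−34) = 34 − 14.62 = 19.38 → 19
  G: 168 + 0.43×(0−168) = 168 − 72.24 = 95.76 → 96
  B: 57 + 0.43×(0−57) = 57 − 24.51 = 32.49 → 32
After the shade: rgb(19, 96, 32) = #136020.
A 60% tone moves each channel 60% toward 128:
  R: 19 + 0.6×(128−19) = 19 + 65.4 = 84.4 → 84
  G: 96 + 0.6×(128−96) = 96 + 19.2 = 115.2 → 115
  B: 32 + 0.6×(128−32) = 32 + 57.6 = 89.6 → 90
rgb(84, 115, 90) = #54735A.

#54735A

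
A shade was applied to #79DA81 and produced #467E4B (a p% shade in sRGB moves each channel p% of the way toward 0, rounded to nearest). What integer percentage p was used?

42%

#79DA81 is rgb(121, 218, 129); #467E4B is rgb(70, 126, 75).
On the G channel (widest range): 126 ≈ 218 + (p/100)(0 − 218), so p ≈ 100×(126 − 218)/(0 − 218) = -9200/-218 = 42.20.
p = 42 reproduces all three channels after rounding.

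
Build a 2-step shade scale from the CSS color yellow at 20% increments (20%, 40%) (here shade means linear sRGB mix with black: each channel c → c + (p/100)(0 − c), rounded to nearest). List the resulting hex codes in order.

#CCCC00, #999900

CSS yellow is rgb(255, 255, 0).
20%: (255 − 51 = 204→204, 255 − 51 = 204→204, 0→0) → #CCCC00
40%: (255 − 102 = 153→153, 255 − 102 = 153→153, 0→0) → #999900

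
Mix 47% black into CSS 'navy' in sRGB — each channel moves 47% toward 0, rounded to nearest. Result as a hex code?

#000044

CSS navy is rgb(0, 0, 128).
Lerp each channel 47% toward 0:
  R: 0 + 0.47×(0−0) = 0 + 0 = 0 → 0
  G: 0 + 0.47×(0−0) = 0 + 0 = 0 → 0
  B: 128 − 60.16 = 67.84 → 68
rgb(0, 0, 68) = #000044.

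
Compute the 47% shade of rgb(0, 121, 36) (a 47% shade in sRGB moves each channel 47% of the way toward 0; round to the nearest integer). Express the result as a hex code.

Per channel, c → c + 0.47(0 − c):
  R: 0 + 0 = 0 → 0
  G: 121 + 0.47×(0−121) = 121 − 56.87 = 64.13 → 64
  B: 36 + 0.47×(0−36) = 36 − 16.92 = 19.08 → 19
rgb(0, 64, 19) = #004013.

#004013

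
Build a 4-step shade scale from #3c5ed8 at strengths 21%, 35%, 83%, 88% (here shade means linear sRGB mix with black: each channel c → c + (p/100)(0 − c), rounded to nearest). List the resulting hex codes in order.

#2f4aab, #273d8c, #0a1025, #070b1a

#3c5ed8 is rgb(60, 94, 216).
21%: (60 − 12.6 = 47.4→47, 94 − 19.74 = 74.26→74, 216 − 45.36 = 170.64→171) → #2f4aab
35%: (60 − 21 = 39→39, 94 − 32.9 = 61.1→61, 216 − 75.6 = 140.4→140) → #273d8c
83%: (60 − 49.8 = 10.2→10, 94 − 78.02 = 15.98→16, 216 − 179.28 = 36.72→37) → #0a1025
88%: (60 − 52.8 = 7.2→7, 94 − 82.72 = 11.28→11, 216 − 190.08 = 25.92→26) → #070b1a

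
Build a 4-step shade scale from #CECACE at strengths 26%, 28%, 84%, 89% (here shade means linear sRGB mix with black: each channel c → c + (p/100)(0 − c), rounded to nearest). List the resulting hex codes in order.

#989598, #949194, #212021, #171617

#CECACE is rgb(206, 202, 206).
26%: (206 − 53.56 = 152.44→152, 202 − 52.52 = 149.48→149, 206 − 53.56 = 152.44→152) → #989598
28%: (206 − 57.68 = 148.32→148, 202 − 56.56 = 145.44→145, 206 − 57.68 = 148.32→148) → #949194
84%: (206 − 173.04 = 32.96→33, 202 − 169.68 = 32.32→32, 206 − 173.04 = 32.96→33) → #212021
89%: (206 − 183.34 = 22.66→23, 202 − 179.78 = 22.22→22, 206 − 183.34 = 22.66→23) → #171617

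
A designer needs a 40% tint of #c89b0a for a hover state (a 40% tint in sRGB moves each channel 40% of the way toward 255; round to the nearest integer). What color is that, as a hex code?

#c89b0a is rgb(200, 155, 10).
Lerp each channel 40% toward 255:
  R: 200 + 0.4×(255−200) = 200 + 22 = 222 → 222
  G: 155 + 0.4×(255−155) = 155 + 40 = 195 → 195
  B: 10 + 98 = 108 → 108
rgb(222, 195, 108) = #dec36c.

#dec36c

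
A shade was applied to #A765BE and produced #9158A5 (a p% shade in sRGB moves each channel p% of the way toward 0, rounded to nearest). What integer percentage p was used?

#A765BE is rgb(167, 101, 190); #9158A5 is rgb(145, 88, 165).
On the B channel (widest range): 165 ≈ 190 + (p/100)(0 − 190), so p ≈ 100×(165 − 190)/(0 − 190) = -2500/-190 = 13.16.
p = 13 reproduces all three channels after rounding.

13%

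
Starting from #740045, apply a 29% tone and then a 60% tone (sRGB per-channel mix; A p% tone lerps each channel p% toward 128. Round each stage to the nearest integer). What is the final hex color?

#740045 is rgb(116, 0, 69).
Lerp each channel 29% toward 128:
  R: 116 + 3.48 = 119.48 → 119
  G: 0 + 0.29×(128−0) = 0 + 37.12 = 37.12 → 37
  B: 69 + 0.29×(128−69) = 69 + 17.11 = 86.11 → 86
After the tone: rgb(119, 37, 86) = #772556.
A 60% tone moves each channel 60% toward 128:
  R: 119 + 0.6×(128−119) = 119 + 5.4 = 124.4 → 124
  G: 37 + 54.6 = 91.6 → 92
  B: 86 + 0.6×(128−86) = 86 + 25.2 = 111.2 → 111
rgb(124, 92, 111) = #7C5C6F.

#7C5C6F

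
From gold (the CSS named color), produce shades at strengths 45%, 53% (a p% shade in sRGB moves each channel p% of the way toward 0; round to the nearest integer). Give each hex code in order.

#8c7600, #786500

CSS gold is rgb(255, 215, 0).
45%: (255 − 114.75 = 140.25→140, 215 − 96.75 = 118.25→118, 0→0) → #8c7600
53%: (255 − 135.15 = 119.85→120, 215 − 113.95 = 101.05→101, 0→0) → #786500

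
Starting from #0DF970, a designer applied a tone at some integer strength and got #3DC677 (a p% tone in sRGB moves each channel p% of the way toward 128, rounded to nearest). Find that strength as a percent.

42%

#0DF970 is rgb(13, 249, 112); #3DC677 is rgb(61, 198, 119).
On the G channel (widest range): 198 ≈ 249 + (p/100)(128 − 249), so p ≈ 100×(198 − 249)/(128 − 249) = -5100/-121 = 42.15.
p = 42 reproduces all three channels after rounding.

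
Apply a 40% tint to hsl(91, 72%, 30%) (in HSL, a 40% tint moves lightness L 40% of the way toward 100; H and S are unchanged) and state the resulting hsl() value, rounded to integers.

hsl(91, 72%, 58%)

L moves 40% from 30 toward 100: 30 + 28 = 58 → 58.
H and S are unchanged.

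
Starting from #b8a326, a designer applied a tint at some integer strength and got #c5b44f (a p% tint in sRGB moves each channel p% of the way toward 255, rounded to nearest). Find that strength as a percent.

19%

#b8a326 is rgb(184, 163, 38); #c5b44f is rgb(197, 180, 79).
On the B channel (widest range): 79 ≈ 38 + (p/100)(255 − 38), so p ≈ 100×(79 − 38)/(255 − 38) = 4100/217 = 18.89.
p = 19 reproduces all three channels after rounding.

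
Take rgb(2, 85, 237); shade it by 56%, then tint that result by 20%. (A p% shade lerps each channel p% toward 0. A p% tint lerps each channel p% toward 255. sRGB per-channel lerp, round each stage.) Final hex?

A 56% shade moves each channel 56% toward 0:
  R: 2 − 1.12 = 0.88 → 1
  G: 85 + 0.56×(0−85) = 85 − 47.6 = 37.4 → 37
  B: 237 + 0.56×(0−237) = 237 − 132.72 = 104.28 → 104
After the shade: rgb(1, 37, 104) = #012568.
Lerp each channel 20% toward 255:
  R: 1 + 50.8 = 51.8 → 52
  G: 37 + 43.6 = 80.6 → 81
  B: 104 + 30.2 = 134.2 → 134
rgb(52, 81, 134) = #345186.

#345186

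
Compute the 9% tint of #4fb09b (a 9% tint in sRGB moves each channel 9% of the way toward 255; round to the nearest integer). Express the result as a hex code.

#5fb7a4

#4fb09b is rgb(79, 176, 155).
A 9% tint moves each channel 9% toward 255:
  R: 79 + 15.84 = 94.84 → 95
  G: 176 + 0.09×(255−176) = 176 + 7.11 = 183.11 → 183
  B: 155 + 9 = 164 → 164
rgb(95, 183, 164) = #5fb7a4.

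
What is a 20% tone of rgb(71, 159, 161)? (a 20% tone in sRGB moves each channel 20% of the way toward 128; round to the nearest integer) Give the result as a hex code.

A 20% tone moves each channel 20% toward 128:
  R: 71 + 0.2×(128−71) = 71 + 11.4 = 82.4 → 82
  G: 159 + 0.2×(128−159) = 159 − 6.2 = 152.8 → 153
  B: 161 − 6.6 = 154.4 → 154
rgb(82, 153, 154) = #52999A.

#52999A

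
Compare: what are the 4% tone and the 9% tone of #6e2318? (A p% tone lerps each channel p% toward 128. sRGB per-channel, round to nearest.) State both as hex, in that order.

#6f271c, #702b21

#6e2318 is rgb(110, 35, 24).
4% tone:
  R: 110 + 0.04×(128−110) = 110 + 0.72 = 110.72 → 111
  G: 35 + 0.04×(128−35) = 35 + 3.72 = 38.72 → 39
  B: 24 + 0.04×(128−24) = 24 + 4.16 = 28.16 → 28
  → #6f271c
9% tone:
  R: 110 + 1.62 = 111.62 → 112
  G: 35 + 0.09×(128−35) = 35 + 8.37 = 43.37 → 43
  B: 24 + 9.36 = 33.36 → 33
  → #702b21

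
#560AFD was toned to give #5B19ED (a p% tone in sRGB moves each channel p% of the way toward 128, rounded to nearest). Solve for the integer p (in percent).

13%

#560AFD is rgb(86, 10, 253); #5B19ED is rgb(91, 25, 237).
On the B channel (widest range): 237 ≈ 253 + (p/100)(128 − 253), so p ≈ 100×(237 − 253)/(128 − 253) = -1600/-125 = 12.80.
p = 13 reproduces all three channels after rounding.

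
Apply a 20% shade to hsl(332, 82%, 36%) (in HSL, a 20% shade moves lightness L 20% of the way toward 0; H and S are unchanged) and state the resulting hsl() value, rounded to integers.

L moves 20% from 36 toward 0: 36 − 7.2 = 28.8 → 29.
H and S are unchanged.

hsl(332, 82%, 29%)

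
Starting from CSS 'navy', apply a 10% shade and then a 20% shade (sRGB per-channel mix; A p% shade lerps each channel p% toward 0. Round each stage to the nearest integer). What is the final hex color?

CSS navy is rgb(0, 0, 128).
Per channel, c → c + 0.1(0 − c):
  R: 0 + 0 = 0 → 0
  G: 0 + 0.1×(0−0) = 0 + 0 = 0 → 0
  B: 128 + 0.1×(0−128) = 128 − 12.8 = 115.2 → 115
After the shade: rgb(0, 0, 115) = #000073.
A 20% shade moves each channel 20% toward 0:
  R: 0 + 0.2×(0−0) = 0 + 0 = 0 → 0
  G: 0 + 0 = 0 → 0
  B: 115 + 0.2×(0−115) = 115 − 23 = 92 → 92
rgb(0, 0, 92) = #00005C.

#00005C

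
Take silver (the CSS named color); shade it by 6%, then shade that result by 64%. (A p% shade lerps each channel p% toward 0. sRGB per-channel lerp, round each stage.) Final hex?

#414141

CSS silver is rgb(192, 192, 192).
A 6% shade moves each channel 6% toward 0:
  R: 192 − 11.52 = 180.48 → 180
  G: 192 − 11.52 = 180.48 → 180
  B: 192 + 0.06×(0−192) = 192 − 11.52 = 180.48 → 180
After the shade: rgb(180, 180, 180) = #b4b4b4.
Lerp each channel 64% toward 0:
  R: 180 + 0.64×(0−180) = 180 − 115.2 = 64.8 → 65
  G: 180 − 115.2 = 64.8 → 65
  B: 180 − 115.2 = 64.8 → 65
rgb(65, 65, 65) = #414141.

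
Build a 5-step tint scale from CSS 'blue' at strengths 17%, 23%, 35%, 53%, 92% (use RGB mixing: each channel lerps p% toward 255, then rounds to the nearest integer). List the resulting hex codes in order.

#2B2BFF, #3B3BFF, #5959FF, #8787FF, #EBEBFF

CSS blue is rgb(0, 0, 255).
17%: (0 + 43.35 = 43.35→43, 0 + 43.35 = 43.35→43, 255→255) → #2B2BFF
23%: (0 + 58.65 = 58.65→59, 0 + 58.65 = 58.65→59, 255→255) → #3B3BFF
35%: (0 + 89.25 = 89.25→89, 0 + 89.25 = 89.25→89, 255→255) → #5959FF
53%: (0 + 135.15 = 135.15→135, 0 + 135.15 = 135.15→135, 255→255) → #8787FF
92%: (0 + 234.6 = 234.6→235, 0 + 234.6 = 234.6→235, 255→255) → #EBEBFF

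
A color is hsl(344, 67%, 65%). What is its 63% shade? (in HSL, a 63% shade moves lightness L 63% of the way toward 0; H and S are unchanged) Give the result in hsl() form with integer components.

L moves 63% from 65 toward 0: 65 − 40.95 = 24.05 → 24.
H and S are unchanged.

hsl(344, 67%, 24%)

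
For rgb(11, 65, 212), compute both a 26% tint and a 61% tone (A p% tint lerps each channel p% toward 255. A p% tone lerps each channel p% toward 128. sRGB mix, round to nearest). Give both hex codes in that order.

#4a72df, #5267a1

26% tint:
  R: 11 + 0.26×(255−11) = 11 + 63.44 = 74.44 → 74
  G: 65 + 0.26×(255−65) = 65 + 49.4 = 114.4 → 114
  B: 212 + 0.26×(255−212) = 212 + 11.18 = 223.18 → 223
  → #4a72df
61% tone:
  R: 11 + 0.61×(128−11) = 11 + 71.37 = 82.37 → 82
  G: 65 + 38.43 = 103.43 → 103
  B: 212 + 0.61×(128−212) = 212 − 51.24 = 160.76 → 161
  → #5267a1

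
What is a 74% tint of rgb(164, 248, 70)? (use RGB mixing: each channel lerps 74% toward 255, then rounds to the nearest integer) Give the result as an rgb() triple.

rgb(231, 253, 207)

Per channel, c → c + 0.74(255 − c):
  R: 164 + 67.34 = 231.34 → 231
  G: 248 + 5.18 = 253.18 → 253
  B: 70 + 136.9 = 206.9 → 207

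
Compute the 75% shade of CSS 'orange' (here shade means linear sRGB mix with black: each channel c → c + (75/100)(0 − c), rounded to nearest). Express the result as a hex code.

CSS orange is rgb(255, 165, 0).
Per channel, c → c + 0.75(0 − c):
  R: 255 + 0.75×(0−255) = 255 − 191.25 = 63.75 → 64
  G: 165 + 0.75×(0−165) = 165 − 123.75 = 41.25 → 41
  B: 0 + 0 = 0 → 0
rgb(64, 41, 0) = #402900.

#402900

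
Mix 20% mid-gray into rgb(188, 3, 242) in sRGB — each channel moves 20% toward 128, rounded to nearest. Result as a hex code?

#B01CDB

Lerp each channel 20% toward 128:
  R: 188 + 0.2×(128−188) = 188 − 12 = 176 → 176
  G: 3 + 0.2×(128−3) = 3 + 25 = 28 → 28
  B: 242 − 22.8 = 219.2 → 219
rgb(176, 28, 219) = #B01CDB.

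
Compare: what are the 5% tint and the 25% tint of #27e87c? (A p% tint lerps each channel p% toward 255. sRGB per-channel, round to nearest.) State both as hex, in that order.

#27e87c is rgb(39, 232, 124).
5% tint:
  R: 39 + 0.05×(255−39) = 39 + 10.8 = 49.8 → 50
  G: 232 + 0.05×(255−232) = 232 + 1.15 = 233.15 → 233
  B: 124 + 0.05×(255−124) = 124 + 6.55 = 130.55 → 131
  → #32e983
25% tint:
  R: 39 + 0.25×(255−39) = 39 + 54 = 93 → 93
  G: 232 + 0.25×(255−232) = 232 + 5.75 = 237.75 → 238
  B: 124 + 0.25×(255−124) = 124 + 32.75 = 156.75 → 157
  → #5dee9d

#32e983, #5dee9d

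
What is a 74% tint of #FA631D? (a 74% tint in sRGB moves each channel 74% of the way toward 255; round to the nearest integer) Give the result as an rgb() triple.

#FA631D is rgb(250, 99, 29).
Per channel, c → c + 0.74(255 − c):
  R: 250 + 3.7 = 253.7 → 254
  G: 99 + 115.44 = 214.44 → 214
  B: 29 + 167.24 = 196.24 → 196

rgb(254, 214, 196)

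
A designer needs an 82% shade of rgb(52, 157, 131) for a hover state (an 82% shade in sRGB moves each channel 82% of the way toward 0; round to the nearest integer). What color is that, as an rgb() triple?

rgb(9, 28, 24)

An 82% shade moves each channel 82% toward 0:
  R: 52 + 0.82×(0−52) = 52 − 42.64 = 9.36 → 9
  G: 157 − 128.74 = 28.26 → 28
  B: 131 + 0.82×(0−131) = 131 − 107.42 = 23.58 → 24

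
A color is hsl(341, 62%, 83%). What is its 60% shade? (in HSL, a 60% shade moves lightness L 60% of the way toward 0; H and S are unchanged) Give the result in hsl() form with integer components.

hsl(341, 62%, 33%)

L moves 60% from 83 toward 0: 83 − 49.8 = 33.2 → 33.
H and S are unchanged.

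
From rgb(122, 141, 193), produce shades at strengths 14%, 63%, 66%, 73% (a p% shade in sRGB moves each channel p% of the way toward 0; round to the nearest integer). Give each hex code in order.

#6979A6, #2D3447, #293042, #212634

14%: (122 − 17.08 = 104.92→105, 141 − 19.74 = 121.26→121, 193 − 27.02 = 165.98→166) → #6979A6
63%: (122 − 76.86 = 45.14→45, 141 − 88.83 = 52.17→52, 193 − 121.59 = 71.41→71) → #2D3447
66%: (122 − 80.52 = 41.48→41, 141 − 93.06 = 47.94→48, 193 − 127.38 = 65.62→66) → #293042
73%: (122 − 89.06 = 32.94→33, 141 − 102.93 = 38.07→38, 193 − 140.89 = 52.11→52) → #212634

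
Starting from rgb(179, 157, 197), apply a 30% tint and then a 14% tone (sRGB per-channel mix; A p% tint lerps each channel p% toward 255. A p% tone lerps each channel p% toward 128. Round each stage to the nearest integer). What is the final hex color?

#C0B2CA

Lerp each channel 30% toward 255:
  R: 179 + 0.3×(255−179) = 179 + 22.8 = 201.8 → 202
  G: 157 + 29.4 = 186.4 → 186
  B: 197 + 17.4 = 214.4 → 214
After the tint: rgb(202, 186, 214) = #CABAD6.
Lerp each channel 14% toward 128:
  R: 202 − 10.36 = 191.64 → 192
  G: 186 − 8.12 = 177.88 → 178
  B: 214 + 0.14×(128−214) = 214 − 12.04 = 201.96 → 202
rgb(192, 178, 202) = #C0B2CA.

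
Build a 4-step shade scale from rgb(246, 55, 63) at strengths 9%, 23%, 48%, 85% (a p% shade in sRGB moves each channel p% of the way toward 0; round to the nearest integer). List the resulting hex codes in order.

#e03239, #bd2a31, #801d21, #250809

9%: (246 − 22.14 = 223.86→224, 55 − 4.95 = 50.05→50, 63 − 5.67 = 57.33→57) → #e03239
23%: (246 − 56.58 = 189.42→189, 55 − 12.65 = 42.35→42, 63 − 14.49 = 48.51→49) → #bd2a31
48%: (246 − 118.08 = 127.92→128, 55 − 26.4 = 28.6→29, 63 − 30.24 = 32.76→33) → #801d21
85%: (246 − 209.1 = 36.9→37, 55 − 46.75 = 8.25→8, 63 − 53.55 = 9.45→9) → #250809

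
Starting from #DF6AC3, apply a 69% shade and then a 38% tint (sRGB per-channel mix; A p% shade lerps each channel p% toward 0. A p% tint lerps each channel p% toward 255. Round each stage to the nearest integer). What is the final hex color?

#DF6AC3 is rgb(223, 106, 195).
Lerp each channel 69% toward 0:
  R: 223 + 0.69×(0−223) = 223 − 153.87 = 69.13 → 69
  G: 106 + 0.69×(0−106) = 106 − 73.14 = 32.86 → 33
  B: 195 + 0.69×(0−195) = 195 − 134.55 = 60.45 → 60
After the shade: rgb(69, 33, 60) = #45213C.
Lerp each channel 38% toward 255:
  R: 69 + 0.38×(255−69) = 69 + 70.68 = 139.68 → 140
  G: 33 + 0.38×(255−33) = 33 + 84.36 = 117.36 → 117
  B: 60 + 0.38×(255−60) = 60 + 74.1 = 134.1 → 134
rgb(140, 117, 134) = #8C7586.

#8C7586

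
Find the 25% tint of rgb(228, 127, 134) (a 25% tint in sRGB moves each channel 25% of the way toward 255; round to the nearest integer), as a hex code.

Lerp each channel 25% toward 255:
  R: 228 + 0.25×(255−228) = 228 + 6.75 = 234.75 → 235
  G: 127 + 0.25×(255−127) = 127 + 32 = 159 → 159
  B: 134 + 0.25×(255−134) = 134 + 30.25 = 164.25 → 164
rgb(235, 159, 164) = #eb9fa4.

#eb9fa4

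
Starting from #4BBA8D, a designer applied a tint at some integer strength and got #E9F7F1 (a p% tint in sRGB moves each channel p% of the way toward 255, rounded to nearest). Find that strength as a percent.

#4BBA8D is rgb(75, 186, 141); #E9F7F1 is rgb(233, 247, 241).
On the R channel (widest range): 233 ≈ 75 + (p/100)(255 − 75), so p ≈ 100×(233 − 75)/(255 − 75) = 15800/180 = 87.78.
p = 88 reproduces all three channels after rounding.

88%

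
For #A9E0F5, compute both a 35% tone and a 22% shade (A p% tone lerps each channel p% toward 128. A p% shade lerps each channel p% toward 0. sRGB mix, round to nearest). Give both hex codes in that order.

#A9E0F5 is rgb(169, 224, 245).
35% tone:
  R: 169 − 14.35 = 154.65 → 155
  G: 224 − 33.6 = 190.4 → 190
  B: 245 + 0.35×(128−245) = 245 − 40.95 = 204.05 → 204
  → #9BBECC
22% shade:
  R: 169 + 0.22×(0−169) = 169 − 37.18 = 131.82 → 132
  G: 224 + 0.22×(0−224) = 224 − 49.28 = 174.72 → 175
  B: 245 + 0.22×(0−245) = 245 − 53.9 = 191.1 → 191
  → #84AFBF

#9BBECC, #84AFBF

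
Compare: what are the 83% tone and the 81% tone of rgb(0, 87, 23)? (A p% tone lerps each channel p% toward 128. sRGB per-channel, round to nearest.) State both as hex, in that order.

83% tone:
  R: 0 + 0.83×(128−0) = 0 + 106.24 = 106.24 → 106
  G: 87 + 0.83×(128−87) = 87 + 34.03 = 121.03 → 121
  B: 23 + 0.83×(128−23) = 23 + 87.15 = 110.15 → 110
  → #6A796E
81% tone:
  R: 0 + 0.81×(128−0) = 0 + 103.68 = 103.68 → 104
  G: 87 + 0.81×(128−87) = 87 + 33.21 = 120.21 → 120
  B: 23 + 0.81×(128−23) = 23 + 85.05 = 108.05 → 108
  → #68786C

#6A796E, #68786C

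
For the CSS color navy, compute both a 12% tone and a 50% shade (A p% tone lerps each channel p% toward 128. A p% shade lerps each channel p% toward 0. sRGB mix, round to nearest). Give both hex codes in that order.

CSS navy is rgb(0, 0, 128).
12% tone:
  R: 0 + 15.36 = 15.36 → 15
  G: 0 + 15.36 = 15.36 → 15
  B: 128 + 0.12×(128−128) = 128 + 0 = 128 → 128
  → #0F0F80
50% shade:
  R: 0 + 0 = 0 → 0
  G: 0 + 0.5×(0−0) = 0 + 0 = 0 → 0
  B: 128 + 0.5×(0−128) = 128 − 64 = 64 → 64
  → #000040

#0F0F80, #000040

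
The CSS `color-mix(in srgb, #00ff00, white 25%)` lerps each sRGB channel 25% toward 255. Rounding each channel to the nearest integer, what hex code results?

#00ff00 is rgb(0, 255, 0).
A 25% tint moves each channel 25% toward 255:
  R: 0 + 63.75 = 63.75 → 64
  G: 255 + 0.25×(255−255) = 255 + 0 = 255 → 255
  B: 0 + 0.25×(255−0) = 0 + 63.75 = 63.75 → 64
rgb(64, 255, 64) = #40ff40.

#40ff40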